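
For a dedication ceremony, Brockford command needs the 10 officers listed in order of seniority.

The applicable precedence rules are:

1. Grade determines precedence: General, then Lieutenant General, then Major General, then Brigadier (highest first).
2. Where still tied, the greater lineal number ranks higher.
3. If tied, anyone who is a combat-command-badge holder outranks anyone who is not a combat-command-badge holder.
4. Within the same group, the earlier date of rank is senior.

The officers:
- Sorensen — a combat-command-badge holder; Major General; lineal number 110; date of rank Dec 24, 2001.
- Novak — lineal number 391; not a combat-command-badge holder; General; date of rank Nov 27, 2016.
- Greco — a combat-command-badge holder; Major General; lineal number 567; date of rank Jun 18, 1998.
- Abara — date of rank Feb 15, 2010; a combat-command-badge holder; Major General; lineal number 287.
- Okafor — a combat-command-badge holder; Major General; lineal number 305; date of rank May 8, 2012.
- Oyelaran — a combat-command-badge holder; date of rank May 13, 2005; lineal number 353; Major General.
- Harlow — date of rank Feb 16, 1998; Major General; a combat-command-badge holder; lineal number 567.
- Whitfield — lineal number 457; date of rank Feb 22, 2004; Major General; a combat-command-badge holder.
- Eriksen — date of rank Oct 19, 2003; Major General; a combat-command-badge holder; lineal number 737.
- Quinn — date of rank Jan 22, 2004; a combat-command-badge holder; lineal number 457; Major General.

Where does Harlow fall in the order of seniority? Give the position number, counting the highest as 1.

By grade: Novak (General); then Eriksen, Harlow, Greco, Quinn, Whitfield, Oyelaran, Okafor, Abara and Sorensen (Major General).
Among Eriksen, Harlow, Greco, Quinn, Whitfield, Oyelaran, Okafor, Abara and Sorensen, by lineal number (higher first): Eriksen (737) before Harlow and Greco (567) before Quinn and Whitfield (457) before Oyelaran (353) before Okafor (305) before Abara (287) before Sorensen (110).
Harlow and Greco are each a combat-command-badge holder, so the next rule applies.
Among Harlow and Greco, by date of rank (earlier first): Harlow (Feb 16, 1998) before Greco (Jun 18, 1998).
Quinn and Whitfield are each a combat-command-badge holder, so the next rule applies.
Among Quinn and Whitfield, by date of rank (earlier first): Quinn (Jan 22, 2004) before Whitfield (Feb 22, 2004).
Order: Novak, Eriksen, Harlow, Greco, Quinn, Whitfield, Oyelaran, Okafor, Abara, Sorensen. So position 3.

3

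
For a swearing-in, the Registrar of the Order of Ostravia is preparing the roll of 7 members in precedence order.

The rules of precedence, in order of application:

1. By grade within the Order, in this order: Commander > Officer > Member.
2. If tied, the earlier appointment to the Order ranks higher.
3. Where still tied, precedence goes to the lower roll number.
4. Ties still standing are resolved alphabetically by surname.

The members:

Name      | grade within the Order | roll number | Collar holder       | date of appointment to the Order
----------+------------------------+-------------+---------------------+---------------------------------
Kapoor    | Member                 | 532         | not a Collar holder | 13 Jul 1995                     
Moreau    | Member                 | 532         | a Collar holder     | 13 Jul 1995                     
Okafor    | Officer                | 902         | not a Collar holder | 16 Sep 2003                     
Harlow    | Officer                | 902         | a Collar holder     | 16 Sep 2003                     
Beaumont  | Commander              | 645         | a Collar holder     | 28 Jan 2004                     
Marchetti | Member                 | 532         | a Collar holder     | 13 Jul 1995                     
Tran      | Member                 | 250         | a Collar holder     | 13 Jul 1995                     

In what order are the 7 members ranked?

By grade within the Order: Beaumont (Commander); then Harlow and Okafor (Officer); then Tran, Kapoor, Marchetti and Moreau (Member).
Harlow and Okafor both have date of appointment to the Order 16 Sep 2003, so the next rule applies.
Harlow and Okafor both have roll number 902, so the next rule applies.
Among Harlow and Okafor, alphabetically by surname: Harlow before Okafor.
Tran, Kapoor, Marchetti and Moreau all have date of appointment to the Order 13 Jul 1995, so the next rule applies.
Among Tran, Kapoor, Marchetti and Moreau, by roll number (lower first): Tran (250) before Kapoor, Marchetti and Moreau (532).
Among Kapoor, Marchetti and Moreau, alphabetically by surname: Kapoor before Marchetti before Moreau.
Full order: Beaumont, Harlow, Okafor, Tran, Kapoor, Marchetti, Moreau.

Beaumont, Harlow, Okafor, Tran, Kapoor, Marchetti, Moreau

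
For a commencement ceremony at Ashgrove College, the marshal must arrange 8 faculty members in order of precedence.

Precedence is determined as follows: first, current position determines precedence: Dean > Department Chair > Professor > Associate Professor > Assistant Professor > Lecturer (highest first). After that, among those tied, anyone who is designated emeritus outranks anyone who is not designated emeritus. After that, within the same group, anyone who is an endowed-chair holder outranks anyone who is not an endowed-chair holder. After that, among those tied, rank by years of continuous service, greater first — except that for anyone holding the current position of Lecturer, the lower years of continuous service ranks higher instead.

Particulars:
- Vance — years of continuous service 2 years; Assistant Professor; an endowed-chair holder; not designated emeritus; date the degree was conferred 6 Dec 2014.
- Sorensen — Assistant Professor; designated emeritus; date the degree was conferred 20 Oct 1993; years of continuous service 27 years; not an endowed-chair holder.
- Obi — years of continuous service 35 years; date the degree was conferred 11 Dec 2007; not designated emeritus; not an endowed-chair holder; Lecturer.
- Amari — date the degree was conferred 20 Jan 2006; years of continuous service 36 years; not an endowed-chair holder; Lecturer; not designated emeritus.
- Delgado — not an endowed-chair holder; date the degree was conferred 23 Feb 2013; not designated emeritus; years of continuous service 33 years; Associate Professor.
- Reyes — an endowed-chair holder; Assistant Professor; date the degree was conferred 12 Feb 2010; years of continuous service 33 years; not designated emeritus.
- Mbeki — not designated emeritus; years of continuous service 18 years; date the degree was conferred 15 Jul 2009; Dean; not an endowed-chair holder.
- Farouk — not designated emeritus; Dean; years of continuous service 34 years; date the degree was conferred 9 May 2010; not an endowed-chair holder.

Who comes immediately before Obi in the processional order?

By current position: Farouk and Mbeki (Dean); then Delgado (Associate Professor); then Sorensen, Reyes and Vance (Assistant Professor); then Obi and Amari (Lecturer).
Farouk and Mbeki are each not designated emeritus, so the next rule applies.
Farouk and Mbeki are each not an endowed-chair holder, so the next rule applies.
Among Farouk and Mbeki, by years of continuous service (higher first): Farouk (34 years) before Mbeki (18 years).
Among Sorensen, Reyes and Vance, designated emeritus before not designated emeritus: Sorensen (designated emeritus) before Reyes and Vance (not designated emeritus).
Reyes and Vance are each an endowed-chair holder, so the next rule applies.
Among Reyes and Vance, by years of continuous service (higher first): Reyes (33 years) before Vance (2 years).
Obi and Amari are each not designated emeritus, so the next rule applies.
Obi and Amari are each not an endowed-chair holder, so the next rule applies.
Among Obi and Amari, by years of continuous service (lower first) (reversed rule for this group): Obi (35 years) before Amari (36 years).
Order: Farouk, Mbeki, Delgado, Sorensen, Reyes, Vance, Obi, Amari.

Vance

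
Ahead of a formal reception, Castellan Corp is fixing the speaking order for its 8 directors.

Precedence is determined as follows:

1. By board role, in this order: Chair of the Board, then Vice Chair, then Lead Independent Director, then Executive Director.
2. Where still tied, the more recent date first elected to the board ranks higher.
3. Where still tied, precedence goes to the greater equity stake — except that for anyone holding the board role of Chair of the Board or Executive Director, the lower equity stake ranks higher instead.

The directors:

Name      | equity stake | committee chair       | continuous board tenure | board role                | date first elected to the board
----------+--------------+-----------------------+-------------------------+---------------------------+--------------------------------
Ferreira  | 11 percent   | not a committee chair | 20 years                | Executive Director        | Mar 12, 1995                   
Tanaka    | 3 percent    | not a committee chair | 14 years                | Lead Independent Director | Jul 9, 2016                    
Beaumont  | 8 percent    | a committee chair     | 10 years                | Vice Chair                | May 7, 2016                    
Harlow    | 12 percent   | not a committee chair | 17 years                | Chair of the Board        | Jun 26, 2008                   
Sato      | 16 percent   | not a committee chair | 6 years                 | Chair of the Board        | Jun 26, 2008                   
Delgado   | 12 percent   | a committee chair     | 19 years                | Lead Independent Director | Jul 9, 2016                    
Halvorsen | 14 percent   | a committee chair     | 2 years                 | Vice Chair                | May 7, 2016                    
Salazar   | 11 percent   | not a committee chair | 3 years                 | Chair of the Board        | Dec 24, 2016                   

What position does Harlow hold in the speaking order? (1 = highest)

2

By board role: Salazar, Harlow and Sato (Chair of the Board); then Halvorsen and Beaumont (Vice Chair); then Delgado and Tanaka (Lead Independent Director); then Ferreira (Executive Director).
Among Salazar, Harlow and Sato, by date first elected to the board (later first): Salazar (Dec 24, 2016) before Harlow and Sato (Jun 26, 2008).
Among Harlow and Sato, by equity stake (lower first) (reversed rule for this group): Harlow (12 percent) before Sato (16 percent).
Halvorsen and Beaumont both have date first elected to the board May 7, 2016, so the next rule applies.
Among Halvorsen and Beaumont, by equity stake (higher first): Halvorsen (14 percent) before Beaumont (8 percent).
Delgado and Tanaka both have date first elected to the board Jul 9, 2016, so the next rule applies.
Among Delgado and Tanaka, by equity stake (higher first): Delgado (12 percent) before Tanaka (3 percent).
Order: Salazar, Harlow, Sato, Halvorsen, Beaumont, Delgado, Tanaka, Ferreira. So position 2.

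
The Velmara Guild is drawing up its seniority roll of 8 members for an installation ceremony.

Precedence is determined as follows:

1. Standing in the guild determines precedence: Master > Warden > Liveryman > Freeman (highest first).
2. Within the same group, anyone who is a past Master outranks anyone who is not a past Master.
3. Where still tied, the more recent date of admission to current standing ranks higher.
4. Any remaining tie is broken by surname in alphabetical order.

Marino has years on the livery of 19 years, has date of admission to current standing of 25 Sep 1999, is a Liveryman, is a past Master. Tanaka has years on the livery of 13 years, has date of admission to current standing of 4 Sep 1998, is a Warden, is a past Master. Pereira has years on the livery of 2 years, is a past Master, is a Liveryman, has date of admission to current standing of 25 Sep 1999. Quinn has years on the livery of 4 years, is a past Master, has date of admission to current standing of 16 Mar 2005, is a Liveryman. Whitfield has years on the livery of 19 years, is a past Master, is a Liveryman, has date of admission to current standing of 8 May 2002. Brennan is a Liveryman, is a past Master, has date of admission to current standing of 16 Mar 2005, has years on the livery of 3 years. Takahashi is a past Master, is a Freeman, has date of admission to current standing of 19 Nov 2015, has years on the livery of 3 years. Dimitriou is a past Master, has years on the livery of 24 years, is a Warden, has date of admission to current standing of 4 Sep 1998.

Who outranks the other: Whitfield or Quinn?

By standing in the guild: Dimitriou and Tanaka (Warden); then Brennan, Quinn, Whitfield, Marino and Pereira (Liveryman); then Takahashi (Freeman).
Dimitriou and Tanaka are each a past Master, so the next rule applies.
Dimitriou and Tanaka both have date of admission to current standing 4 Sep 1998, so the next rule applies.
Among Dimitriou and Tanaka, alphabetically by surname: Dimitriou before Tanaka.
Brennan, Quinn, Whitfield, Marino and Pereira are each a past Master, so the next rule applies.
Among Brennan, Quinn, Whitfield, Marino and Pereira, by date of admission to current standing (later first): Brennan and Quinn (16 Mar 2005) before Whitfield (8 May 2002) before Marino and Pereira (25 Sep 1999).
Among Brennan and Quinn, alphabetically by surname: Brennan before Quinn.
Among Marino and Pereira, alphabetically by surname: Marino before Pereira.
So Quinn takes precedence.

Quinn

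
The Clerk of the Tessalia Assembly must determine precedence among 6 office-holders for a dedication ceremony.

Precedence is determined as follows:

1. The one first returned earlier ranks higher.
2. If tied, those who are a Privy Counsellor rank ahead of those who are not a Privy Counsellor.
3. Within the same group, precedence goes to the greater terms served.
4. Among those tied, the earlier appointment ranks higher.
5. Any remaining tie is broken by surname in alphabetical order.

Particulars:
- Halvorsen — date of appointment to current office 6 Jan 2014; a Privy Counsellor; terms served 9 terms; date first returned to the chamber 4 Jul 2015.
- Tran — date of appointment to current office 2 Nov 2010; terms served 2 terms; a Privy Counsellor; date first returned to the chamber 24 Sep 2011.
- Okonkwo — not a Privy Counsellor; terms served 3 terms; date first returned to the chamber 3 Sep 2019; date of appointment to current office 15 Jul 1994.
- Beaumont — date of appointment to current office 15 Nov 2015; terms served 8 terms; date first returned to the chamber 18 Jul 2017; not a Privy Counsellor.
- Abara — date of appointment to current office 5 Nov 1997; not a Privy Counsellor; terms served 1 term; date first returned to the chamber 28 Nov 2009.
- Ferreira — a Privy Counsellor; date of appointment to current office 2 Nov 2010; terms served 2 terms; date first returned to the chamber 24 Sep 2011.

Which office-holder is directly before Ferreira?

By date first returned to the chamber (earlier first): Abara (28 Nov 2009); then Ferreira and Tran (both 24 Sep 2011); then Halvorsen (4 Jul 2015); then Beaumont (18 Jul 2017); then Okonkwo (3 Sep 2019).
Ferreira and Tran are each a Privy Counsellor, so the next rule applies.
Ferreira and Tran both have terms served 2 terms, so the next rule applies.
Ferreira and Tran both have date of appointment to current office 2 Nov 2010, so the next rule applies.
Among Ferreira and Tran, alphabetically by surname: Ferreira before Tran.
Order: Abara, Ferreira, Tran, Halvorsen, Beaumont, Okonkwo.

Abara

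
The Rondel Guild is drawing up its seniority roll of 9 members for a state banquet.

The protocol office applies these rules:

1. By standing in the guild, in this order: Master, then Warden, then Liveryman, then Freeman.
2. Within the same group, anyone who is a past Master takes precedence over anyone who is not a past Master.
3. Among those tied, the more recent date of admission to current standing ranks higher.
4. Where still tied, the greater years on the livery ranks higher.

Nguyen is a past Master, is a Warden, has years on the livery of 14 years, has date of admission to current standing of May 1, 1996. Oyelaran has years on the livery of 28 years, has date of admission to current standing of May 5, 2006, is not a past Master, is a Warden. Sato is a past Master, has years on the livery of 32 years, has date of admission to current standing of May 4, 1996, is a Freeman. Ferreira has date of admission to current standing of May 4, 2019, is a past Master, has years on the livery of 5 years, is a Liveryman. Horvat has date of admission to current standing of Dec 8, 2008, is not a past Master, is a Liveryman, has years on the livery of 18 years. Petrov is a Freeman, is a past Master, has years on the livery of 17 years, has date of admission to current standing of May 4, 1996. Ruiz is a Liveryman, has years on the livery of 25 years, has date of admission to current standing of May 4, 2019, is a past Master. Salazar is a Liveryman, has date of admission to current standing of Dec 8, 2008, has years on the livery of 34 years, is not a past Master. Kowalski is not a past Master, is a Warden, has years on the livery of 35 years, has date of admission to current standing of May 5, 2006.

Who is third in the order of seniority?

By standing in the guild: Nguyen, Kowalski and Oyelaran (Warden); then Ruiz, Ferreira, Salazar and Horvat (Liveryman); then Sato and Petrov (Freeman).
Among Nguyen, Kowalski and Oyelaran, a past Master before not a past Master: Nguyen (a past Master) before Kowalski and Oyelaran (not a past Master).
Kowalski and Oyelaran both have date of admission to current standing May 5, 2006, so the next rule applies.
Among Kowalski and Oyelaran, by years on the livery (higher first): Kowalski (35 years) before Oyelaran (28 years).
Among Ruiz, Ferreira, Salazar and Horvat, a past Master before not a past Master: Ruiz and Ferreira (a past Master) before Salazar and Horvat (not a past Master).
Ruiz and Ferreira both have date of admission to current standing May 4, 2019, so the next rule applies.
Among Ruiz and Ferreira, by years on the livery (higher first): Ruiz (25 years) before Ferreira (5 years).
Salazar and Horvat both have date of admission to current standing Dec 8, 2008, so the next rule applies.
Among Salazar and Horvat, by years on the livery (higher first): Salazar (34 years) before Horvat (18 years).
Sato and Petrov are each a past Master, so the next rule applies.
Sato and Petrov both have date of admission to current standing May 4, 1996, so the next rule applies.
Among Sato and Petrov, by years on the livery (higher first): Sato (32 years) before Petrov (17 years).
Order: Nguyen, Kowalski, Oyelaran, Ruiz, Ferreira, Salazar, Horvat, Sato, Petrov.

Oyelaran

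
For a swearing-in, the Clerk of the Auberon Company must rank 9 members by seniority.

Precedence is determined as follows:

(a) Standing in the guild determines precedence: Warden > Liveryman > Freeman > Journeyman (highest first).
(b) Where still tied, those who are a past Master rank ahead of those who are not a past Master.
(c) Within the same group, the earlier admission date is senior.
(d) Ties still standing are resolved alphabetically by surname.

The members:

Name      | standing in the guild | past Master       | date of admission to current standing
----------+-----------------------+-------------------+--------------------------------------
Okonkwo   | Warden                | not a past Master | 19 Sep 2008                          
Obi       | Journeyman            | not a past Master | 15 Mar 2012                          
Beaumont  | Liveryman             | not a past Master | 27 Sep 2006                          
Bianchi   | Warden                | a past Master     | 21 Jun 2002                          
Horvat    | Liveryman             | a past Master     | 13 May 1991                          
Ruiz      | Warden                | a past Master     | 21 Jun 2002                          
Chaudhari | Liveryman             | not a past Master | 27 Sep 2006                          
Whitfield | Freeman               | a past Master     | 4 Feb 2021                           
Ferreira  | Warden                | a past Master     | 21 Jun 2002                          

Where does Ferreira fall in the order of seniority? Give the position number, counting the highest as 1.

By standing in the guild: Bianchi, Ferreira, Ruiz and Okonkwo (Warden); then Horvat, Beaumont and Chaudhari (Liveryman); then Whitfield (Freeman); then Obi (Journeyman).
Among Bianchi, Ferreira, Ruiz and Okonkwo, a past Master before not a past Master: Bianchi, Ferreira and Ruiz (a past Master) before Okonkwo (not a past Master).
Bianchi, Ferreira and Ruiz all have date of admission to current standing 21 Jun 2002, so the next rule applies.
Among Bianchi, Ferreira and Ruiz, alphabetically by surname: Bianchi before Ferreira before Ruiz.
Among Horvat, Beaumont and Chaudhari, a past Master before not a past Master: Horvat (a past Master) before Beaumont and Chaudhari (not a past Master).
Beaumont and Chaudhari both have date of admission to current standing 27 Sep 2006, so the next rule applies.
Among Beaumont and Chaudhari, alphabetically by surname: Beaumont before Chaudhari.
Order: Bianchi, Ferreira, Ruiz, Okonkwo, Horvat, Beaumont, Chaudhari, Whitfield, Obi. So position 2.

2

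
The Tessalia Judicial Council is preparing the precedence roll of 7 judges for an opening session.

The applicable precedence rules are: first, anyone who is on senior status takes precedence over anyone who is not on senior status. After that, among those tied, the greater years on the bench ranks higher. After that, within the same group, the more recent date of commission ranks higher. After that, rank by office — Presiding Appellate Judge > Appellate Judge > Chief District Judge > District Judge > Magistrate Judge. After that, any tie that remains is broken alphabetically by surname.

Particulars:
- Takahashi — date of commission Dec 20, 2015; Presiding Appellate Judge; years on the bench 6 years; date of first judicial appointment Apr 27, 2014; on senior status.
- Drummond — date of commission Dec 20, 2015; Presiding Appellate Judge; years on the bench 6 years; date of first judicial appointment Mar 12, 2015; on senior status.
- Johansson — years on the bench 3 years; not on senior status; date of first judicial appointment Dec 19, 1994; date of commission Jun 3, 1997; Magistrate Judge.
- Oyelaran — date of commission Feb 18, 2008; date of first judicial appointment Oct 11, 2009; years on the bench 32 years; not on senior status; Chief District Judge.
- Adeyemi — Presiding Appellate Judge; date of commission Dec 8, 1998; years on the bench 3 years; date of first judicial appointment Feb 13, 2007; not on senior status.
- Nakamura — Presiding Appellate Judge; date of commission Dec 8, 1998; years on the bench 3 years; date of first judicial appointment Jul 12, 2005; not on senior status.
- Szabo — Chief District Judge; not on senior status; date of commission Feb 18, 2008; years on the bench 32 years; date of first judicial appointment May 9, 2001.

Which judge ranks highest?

By the first rule: Drummond and Takahashi (both on senior status); then Oyelaran, Szabo, Adeyemi, Nakamura and Johansson (each not on senior status).
Drummond and Takahashi both have years on the bench 6 years, so the next rule applies.
Drummond and Takahashi both have date of commission Dec 20, 2015, so the next rule applies.
Drummond and Takahashi are each Presiding Appellate Judge, so the next rule applies.
Among Drummond and Takahashi, alphabetically by surname: Drummond before Takahashi.
Among Oyelaran, Szabo, Adeyemi, Nakamura and Johansson, by years on the bench (higher first): Oyelaran and Szabo (32 years) before Adeyemi, Nakamura and Johansson (3 years).
Oyelaran and Szabo both have date of commission Feb 18, 2008, so the next rule applies.
Oyelaran and Szabo are each Chief District Judge, so the next rule applies.
Among Oyelaran and Szabo, alphabetically by surname: Oyelaran before Szabo.
Among Adeyemi, Nakamura and Johansson, by date of commission (later first): Adeyemi and Nakamura (Dec 8, 1998) before Johansson (Jun 3, 1997).
Adeyemi and Nakamura are each Presiding Appellate Judge, so the next rule applies.
Among Adeyemi and Nakamura, alphabetically by surname: Adeyemi before Nakamura.
Order: Drummond, Takahashi, Oyelaran, Szabo, Adeyemi, Nakamura, Johansson.

Drummond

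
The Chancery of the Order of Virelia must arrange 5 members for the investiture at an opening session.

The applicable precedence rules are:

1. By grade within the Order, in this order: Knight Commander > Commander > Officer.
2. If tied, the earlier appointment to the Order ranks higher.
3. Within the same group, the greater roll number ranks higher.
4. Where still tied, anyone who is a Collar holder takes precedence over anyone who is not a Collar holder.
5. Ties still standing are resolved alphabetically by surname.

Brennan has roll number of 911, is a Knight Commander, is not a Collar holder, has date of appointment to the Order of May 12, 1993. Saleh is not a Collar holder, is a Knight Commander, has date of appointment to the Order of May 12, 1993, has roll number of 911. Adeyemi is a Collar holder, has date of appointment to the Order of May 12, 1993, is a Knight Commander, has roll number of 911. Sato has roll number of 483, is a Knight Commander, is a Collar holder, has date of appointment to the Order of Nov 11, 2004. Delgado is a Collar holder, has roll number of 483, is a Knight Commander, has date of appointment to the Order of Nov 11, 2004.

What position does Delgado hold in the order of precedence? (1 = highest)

By grade within the Order: Adeyemi, Brennan, Saleh, Delgado and Sato (Knight Commander).
Among Adeyemi, Brennan, Saleh, Delgado and Sato, by date of appointment to the Order (earlier first): Adeyemi, Brennan and Saleh (May 12, 1993) before Delgado and Sato (Nov 11, 2004).
Adeyemi, Brennan and Saleh all have roll number 911, so the next rule applies.
Among Adeyemi, Brennan and Saleh, a Collar holder before not a Collar holder: Adeyemi (a Collar holder) before Brennan and Saleh (not a Collar holder).
Among Brennan and Saleh, alphabetically by surname: Brennan before Saleh.
Delgado and Sato both have roll number 483, so the next rule applies.
Delgado and Sato are each a Collar holder, so the next rule applies.
Among Delgado and Sato, alphabetically by surname: Delgado before Sato.
Order: Adeyemi, Brennan, Saleh, Delgado, Sato. So position 4.

4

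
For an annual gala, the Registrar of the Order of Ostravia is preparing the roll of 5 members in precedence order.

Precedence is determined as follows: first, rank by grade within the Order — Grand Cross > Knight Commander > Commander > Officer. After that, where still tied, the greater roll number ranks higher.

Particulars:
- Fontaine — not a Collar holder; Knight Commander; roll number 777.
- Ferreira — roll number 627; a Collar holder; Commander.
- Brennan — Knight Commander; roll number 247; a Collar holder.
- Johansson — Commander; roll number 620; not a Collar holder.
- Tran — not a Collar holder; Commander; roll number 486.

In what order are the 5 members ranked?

By grade within the Order: Fontaine and Brennan (Knight Commander); then Ferreira, Johansson and Tran (Commander).
Among Fontaine and Brennan, by roll number (higher first): Fontaine (777) before Brennan (247).
Among Ferreira, Johansson and Tran, by roll number (higher first): Ferreira (627) before Johansson (620) before Tran (486).
Full order: Fontaine, Brennan, Ferreira, Johansson, Tran.

Fontaine, Brennan, Ferreira, Johansson, Tran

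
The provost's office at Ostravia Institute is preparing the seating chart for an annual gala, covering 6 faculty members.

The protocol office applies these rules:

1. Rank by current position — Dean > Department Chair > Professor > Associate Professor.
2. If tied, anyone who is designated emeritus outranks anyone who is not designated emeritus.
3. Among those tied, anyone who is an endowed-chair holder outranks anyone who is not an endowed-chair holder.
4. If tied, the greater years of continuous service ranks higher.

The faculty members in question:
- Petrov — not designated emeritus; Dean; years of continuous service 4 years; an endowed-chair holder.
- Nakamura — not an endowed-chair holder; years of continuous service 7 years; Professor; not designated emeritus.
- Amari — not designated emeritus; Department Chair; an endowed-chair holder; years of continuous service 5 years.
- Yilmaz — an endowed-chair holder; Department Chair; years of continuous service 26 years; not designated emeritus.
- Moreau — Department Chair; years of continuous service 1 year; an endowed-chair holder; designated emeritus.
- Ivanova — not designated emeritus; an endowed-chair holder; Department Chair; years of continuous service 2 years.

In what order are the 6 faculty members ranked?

By current position: Petrov (Dean); then Moreau, Yilmaz, Amari and Ivanova (Department Chair); then Nakamura (Professor).
Among Moreau, Yilmaz, Amari and Ivanova, designated emeritus before not designated emeritus: Moreau (designated emeritus) before Yilmaz, Amari and Ivanova (not designated emeritus).
Yilmaz, Amari and Ivanova are each an endowed-chair holder, so the next rule applies.
Among Yilmaz, Amari and Ivanova, by years of continuous service (higher first): Yilmaz (26 years) before Amari (5 years) before Ivanova (2 years).
Full order: Petrov, Moreau, Yilmaz, Amari, Ivanova, Nakamura.

Petrov, Moreau, Yilmaz, Amari, Ivanova, Nakamura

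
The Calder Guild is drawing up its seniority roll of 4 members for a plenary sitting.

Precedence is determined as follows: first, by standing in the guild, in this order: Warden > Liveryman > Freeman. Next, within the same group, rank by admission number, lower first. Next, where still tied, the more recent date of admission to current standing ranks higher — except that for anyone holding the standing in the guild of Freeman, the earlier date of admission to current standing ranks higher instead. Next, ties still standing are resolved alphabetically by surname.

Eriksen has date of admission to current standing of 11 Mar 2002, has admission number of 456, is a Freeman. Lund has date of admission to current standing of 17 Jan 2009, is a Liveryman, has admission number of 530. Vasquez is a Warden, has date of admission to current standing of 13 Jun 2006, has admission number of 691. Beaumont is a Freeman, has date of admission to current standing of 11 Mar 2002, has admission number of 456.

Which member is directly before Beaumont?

Lund

By standing in the guild: Vasquez (Warden); then Lund (Liveryman); then Beaumont and Eriksen (Freeman).
Beaumont and Eriksen both have admission number 456, so the next rule applies.
Beaumont and Eriksen both have date of admission to current standing 11 Mar 2002, so the next rule applies.
Among Beaumont and Eriksen, alphabetically by surname: Beaumont before Eriksen.
Order: Vasquez, Lund, Beaumont, Eriksen.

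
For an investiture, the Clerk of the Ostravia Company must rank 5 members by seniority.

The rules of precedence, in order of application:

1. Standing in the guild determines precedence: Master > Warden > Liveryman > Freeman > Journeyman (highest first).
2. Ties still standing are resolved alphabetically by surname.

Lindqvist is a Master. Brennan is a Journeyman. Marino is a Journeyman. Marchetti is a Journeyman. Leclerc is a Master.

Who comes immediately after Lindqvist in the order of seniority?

By standing in the guild: Leclerc and Lindqvist (Master); then Brennan, Marchetti and Marino (Journeyman).
Among Leclerc and Lindqvist, alphabetically by surname: Leclerc before Lindqvist.
Among Brennan, Marchetti and Marino, alphabetically by surname: Brennan before Marchetti before Marino.
Order: Leclerc, Lindqvist, Brennan, Marchetti, Marino.

Brennan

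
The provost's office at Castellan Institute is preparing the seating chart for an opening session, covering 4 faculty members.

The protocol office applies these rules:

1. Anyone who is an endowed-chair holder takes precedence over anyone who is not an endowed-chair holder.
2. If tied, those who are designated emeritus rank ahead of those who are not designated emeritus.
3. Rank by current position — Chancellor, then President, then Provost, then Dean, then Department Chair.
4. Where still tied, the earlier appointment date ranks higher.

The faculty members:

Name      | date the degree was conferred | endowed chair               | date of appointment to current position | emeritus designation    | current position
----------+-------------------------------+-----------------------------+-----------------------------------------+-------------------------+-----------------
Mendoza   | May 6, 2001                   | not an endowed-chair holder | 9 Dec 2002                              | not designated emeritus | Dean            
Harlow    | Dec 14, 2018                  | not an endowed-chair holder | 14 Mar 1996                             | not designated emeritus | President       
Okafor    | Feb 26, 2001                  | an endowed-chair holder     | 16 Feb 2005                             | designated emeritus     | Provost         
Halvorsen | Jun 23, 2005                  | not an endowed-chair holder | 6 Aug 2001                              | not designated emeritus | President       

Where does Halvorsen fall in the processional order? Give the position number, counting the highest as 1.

3

By the first rule: Okafor (an endowed-chair holder); then Harlow, Halvorsen and Mendoza (each not an endowed-chair holder).
Harlow, Halvorsen and Mendoza are each not designated emeritus, so the next rule applies.
Among Harlow, Halvorsen and Mendoza, by current position: Harlow and Halvorsen (President) before Mendoza (Dean).
Among Harlow and Halvorsen, by date of appointment to current position (earlier first): Harlow (14 Mar 1996) before Halvorsen (6 Aug 2001).
Order: Okafor, Harlow, Halvorsen, Mendoza. So position 3.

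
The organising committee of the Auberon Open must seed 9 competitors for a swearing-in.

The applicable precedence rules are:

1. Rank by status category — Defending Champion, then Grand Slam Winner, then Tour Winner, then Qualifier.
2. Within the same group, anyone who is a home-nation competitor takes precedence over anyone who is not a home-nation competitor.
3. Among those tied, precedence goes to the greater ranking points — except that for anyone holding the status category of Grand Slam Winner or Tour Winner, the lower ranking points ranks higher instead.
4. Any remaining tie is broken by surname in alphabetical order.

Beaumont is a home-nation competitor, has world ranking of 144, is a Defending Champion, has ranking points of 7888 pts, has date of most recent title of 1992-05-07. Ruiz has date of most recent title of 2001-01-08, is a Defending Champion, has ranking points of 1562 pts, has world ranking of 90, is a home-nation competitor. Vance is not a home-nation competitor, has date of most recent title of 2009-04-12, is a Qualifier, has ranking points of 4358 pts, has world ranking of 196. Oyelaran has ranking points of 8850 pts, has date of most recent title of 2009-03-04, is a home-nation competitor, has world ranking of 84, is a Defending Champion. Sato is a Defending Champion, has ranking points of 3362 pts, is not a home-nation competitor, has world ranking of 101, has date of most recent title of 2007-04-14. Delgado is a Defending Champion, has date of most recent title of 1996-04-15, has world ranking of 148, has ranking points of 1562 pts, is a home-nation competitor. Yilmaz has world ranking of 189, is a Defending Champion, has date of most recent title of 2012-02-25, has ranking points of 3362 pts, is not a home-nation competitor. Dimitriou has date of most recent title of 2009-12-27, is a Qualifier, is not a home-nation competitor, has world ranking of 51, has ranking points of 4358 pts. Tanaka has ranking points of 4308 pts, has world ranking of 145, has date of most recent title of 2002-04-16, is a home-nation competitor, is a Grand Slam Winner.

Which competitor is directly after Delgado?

Ruiz

By status category: Oyelaran, Beaumont, Delgado, Ruiz, Sato and Yilmaz (Defending Champion); then Tanaka (Grand Slam Winner); then Dimitriou and Vance (Qualifier).
Among Oyelaran, Beaumont, Delgado, Ruiz, Sato and Yilmaz, a home-nation competitor before not a home-nation competitor: Oyelaran, Beaumont, Delgado and Ruiz (a home-nation competitor) before Sato and Yilmaz (not a home-nation competitor).
Among Oyelaran, Beaumont, Delgado and Ruiz, by ranking points (higher first): Oyelaran (8850 pts) before Beaumont (7888 pts) before Delgado and Ruiz (1562 pts).
Among Delgado and Ruiz, alphabetically by surname: Delgado before Ruiz.
Sato and Yilmaz both have ranking points 3362 pts, so the next rule applies.
Among Sato and Yilmaz, alphabetically by surname: Sato before Yilmaz.
Dimitriou and Vance are each not a home-nation competitor, so the next rule applies.
Dimitriou and Vance both have ranking points 4358 pts, so the next rule applies.
Among Dimitriou and Vance, alphabetically by surname: Dimitriou before Vance.
Order: Oyelaran, Beaumont, Delgado, Ruiz, Sato, Yilmaz, Tanaka, Dimitriou, Vance.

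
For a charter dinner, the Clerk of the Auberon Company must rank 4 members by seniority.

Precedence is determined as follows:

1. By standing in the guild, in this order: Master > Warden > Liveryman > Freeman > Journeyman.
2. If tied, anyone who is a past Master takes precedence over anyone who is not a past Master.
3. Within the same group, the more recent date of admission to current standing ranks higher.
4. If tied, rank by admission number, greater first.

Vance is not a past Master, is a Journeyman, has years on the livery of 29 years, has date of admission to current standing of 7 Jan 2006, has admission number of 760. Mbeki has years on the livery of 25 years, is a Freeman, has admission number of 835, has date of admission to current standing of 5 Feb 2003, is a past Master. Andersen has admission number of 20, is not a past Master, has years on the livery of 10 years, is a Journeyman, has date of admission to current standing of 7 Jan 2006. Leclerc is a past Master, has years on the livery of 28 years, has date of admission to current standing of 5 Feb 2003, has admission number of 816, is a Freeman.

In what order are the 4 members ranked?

By standing in the guild: Mbeki and Leclerc (Freeman); then Vance and Andersen (Journeyman).
Mbeki and Leclerc are each a past Master, so the next rule applies.
Mbeki and Leclerc both have date of admission to current standing 5 Feb 2003, so the next rule applies.
Among Mbeki and Leclerc, by admission number (higher first): Mbeki (835) before Leclerc (816).
Vance and Andersen are each not a past Master, so the next rule applies.
Vance and Andersen both have date of admission to current standing 7 Jan 2006, so the next rule applies.
Among Vance and Andersen, by admission number (higher first): Vance (760) before Andersen (20).
Full order: Mbeki, Leclerc, Vance, Andersen.

Mbeki, Leclerc, Vance, Andersen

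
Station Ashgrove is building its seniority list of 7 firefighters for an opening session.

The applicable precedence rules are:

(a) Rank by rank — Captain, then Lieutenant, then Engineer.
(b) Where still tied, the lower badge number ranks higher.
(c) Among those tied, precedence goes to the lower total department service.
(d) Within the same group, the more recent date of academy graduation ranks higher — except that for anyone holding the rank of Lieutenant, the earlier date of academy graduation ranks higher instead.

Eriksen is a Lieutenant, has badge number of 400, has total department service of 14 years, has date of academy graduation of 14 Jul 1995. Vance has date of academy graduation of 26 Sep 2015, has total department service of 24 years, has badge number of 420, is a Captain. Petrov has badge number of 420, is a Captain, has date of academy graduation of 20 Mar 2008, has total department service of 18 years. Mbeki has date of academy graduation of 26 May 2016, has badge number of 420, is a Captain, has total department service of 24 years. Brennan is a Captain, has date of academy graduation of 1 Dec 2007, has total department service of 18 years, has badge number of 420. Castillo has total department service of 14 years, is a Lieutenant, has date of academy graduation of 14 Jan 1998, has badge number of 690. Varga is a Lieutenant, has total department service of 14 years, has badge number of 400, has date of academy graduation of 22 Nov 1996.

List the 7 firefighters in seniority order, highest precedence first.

Petrov, Brennan, Mbeki, Vance, Eriksen, Varga, Castillo

By rank: Petrov, Brennan, Mbeki and Vance (Captain); then Eriksen, Varga and Castillo (Lieutenant).
Petrov, Brennan, Mbeki and Vance all have badge number 420, so the next rule applies.
Among Petrov, Brennan, Mbeki and Vance, by total department service (lower first): Petrov and Brennan (18 years) before Mbeki and Vance (24 years).
Among Petrov and Brennan, by date of academy graduation (later first): Petrov (20 Mar 2008) before Brennan (1 Dec 2007).
Among Mbeki and Vance, by date of academy graduation (later first): Mbeki (26 May 2016) before Vance (26 Sep 2015).
Among Eriksen, Varga and Castillo, by badge number (lower first): Eriksen and Varga (400) before Castillo (690).
Eriksen and Varga both have total department service 14 years, so the next rule applies.
Among Eriksen and Varga, by date of academy graduation (earlier first) (reversed rule for this group): Eriksen (14 Jul 1995) before Varga (22 Nov 1996).
Full order: Petrov, Brennan, Mbeki, Vance, Eriksen, Varga, Castillo.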